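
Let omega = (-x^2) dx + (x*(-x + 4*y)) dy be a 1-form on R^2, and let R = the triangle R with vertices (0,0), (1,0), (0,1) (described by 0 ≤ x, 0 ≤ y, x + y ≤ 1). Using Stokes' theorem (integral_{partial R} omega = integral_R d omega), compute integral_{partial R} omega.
integral_(partial R) omega = 1/3

Stokes: integral_partial_R omega = integral_R d omega with d omega = (∂Q/∂x - ∂P/∂y) dx ∧ dy.
  ∂Q/∂x = -2*x + 4*y
  ∂P/∂y = 0
  integrand = ∂Q/∂x - ∂P/∂y = -2*x + 4*y.
Integrating over R: integral_0^1 integral_0^{1-x} (-2*x + 4*y) dy dx = 1/3.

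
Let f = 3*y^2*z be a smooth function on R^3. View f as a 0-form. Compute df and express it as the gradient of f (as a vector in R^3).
df = (0) dx + (6*y*z) dy + (3*y^2) dz; grad f = (0, 6*y*z, 3*y^2)

For a 0-form f, d f = (∂f/∂x) dx + (∂f/∂y) dy + (∂f/∂z) dz. The components of the vector representation are exactly the entries of grad f in Cartesian coordinates:
  ∂f/∂x = 0
  ∂f/∂y = 6*y*z
  ∂f/∂z = 3*y^2.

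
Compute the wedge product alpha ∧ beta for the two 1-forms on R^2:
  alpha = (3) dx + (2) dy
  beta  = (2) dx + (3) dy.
alpha ∧ beta = (5) dx ∧ dy

Distribute the wedge, using dx_i ∧ dx_j = -dx_j ∧ dx_i and dx_i ∧ dx_i = 0. For each pair (i, j) with i < j, the coefficient of dx_i ∧ dx_j in alpha ∧ beta is (alpha_i * beta_j - alpha_j * beta_i). Collecting: alpha ∧ beta = (5) dx ∧ dy.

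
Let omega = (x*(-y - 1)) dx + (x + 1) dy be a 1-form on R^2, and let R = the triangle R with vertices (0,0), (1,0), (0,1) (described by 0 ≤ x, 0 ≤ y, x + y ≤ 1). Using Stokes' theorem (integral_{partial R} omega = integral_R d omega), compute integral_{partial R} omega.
integral_(partial R) omega = 2/3

Stokes: integral_partial_R omega = integral_R d omega with d omega = (∂Q/∂x - ∂P/∂y) dx ∧ dy.
  ∂Q/∂x = 1
  ∂P/∂y = -x
  integrand = ∂Q/∂x - ∂P/∂y = x + 1.
Integrating over R: integral_0^1 integral_0^{1-x} (x + 1) dy dx = 2/3.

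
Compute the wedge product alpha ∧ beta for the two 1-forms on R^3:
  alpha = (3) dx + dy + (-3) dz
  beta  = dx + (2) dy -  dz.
alpha ∧ beta = (5) dx ∧ dy + (5) dy ∧ dz

Distribute the wedge, using dx_i ∧ dx_j = -dx_j ∧ dx_i and dx_i ∧ dx_i = 0. For each pair (i, j) with i < j, the coefficient of dx_i ∧ dx_j in alpha ∧ beta is (alpha_i * beta_j - alpha_j * beta_i). Collecting: alpha ∧ beta = (5) dx ∧ dy + (5) dy ∧ dz.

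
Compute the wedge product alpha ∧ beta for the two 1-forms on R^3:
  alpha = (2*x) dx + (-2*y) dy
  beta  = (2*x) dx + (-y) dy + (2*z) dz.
alpha ∧ beta = (2*x*y) dx ∧ dy + (4*x*z) dx ∧ dz + (-4*y*z) dy ∧ dz

Distribute the wedge, using dx_i ∧ dx_j = -dx_j ∧ dx_i and dx_i ∧ dx_i = 0. For each pair (i, j) with i < j, the coefficient of dx_i ∧ dx_j in alpha ∧ beta is (alpha_i * beta_j - alpha_j * beta_i). Collecting: alpha ∧ beta = (2*x*y) dx ∧ dy + (4*x*z) dx ∧ dz + (-4*y*z) dy ∧ dz.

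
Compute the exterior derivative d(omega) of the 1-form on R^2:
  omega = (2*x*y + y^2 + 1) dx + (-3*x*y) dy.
d(omega) = (-2*x - 5*y) dx ∧ dy

For a 1-form omega = sum_i f_i dx_i, the exterior derivative is
  d(omega) = sum_{i < j} (∂f_j/∂x_i - ∂f_i/∂x_j) dx_i ∧ dx_j.
  coefficient of dx ∧ dy: ∂f_2/∂x - ∂f_1/∂y = ∂(-3*x*y)/∂x - ∂(2*x*y + y^2 + 1)/∂y = -2*x - 5*y
Assembling: d(omega) = (-2*x - 5*y) dx ∧ dy.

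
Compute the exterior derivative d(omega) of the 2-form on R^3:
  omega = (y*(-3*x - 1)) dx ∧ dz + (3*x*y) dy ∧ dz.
d(omega) = (3*x + 3*y + 1) dx ∧ dy ∧ dz

For a 2-form omega = sum_{i<j} g_{ij} dx_i ∧ dx_j, the exterior derivative is
  d(omega) = sum_{i<j} d(g_{ij}) ∧ dx_i ∧ dx_j = sum_{i<j, k} (∂g_{ij}/∂x_k) dx_k ∧ dx_i ∧ dx_j.
Expand each term, using dx_k ∧ dx_i ∧ dx_j = sgn(permutation) dx_{(a)} ∧ dx_{(b)} ∧ dx_{(c)} with (a < b < c) sorted:
  d(y*(-3*x - 1)) includes (∂/∂y)(y*(-3*x - 1)) dy = (-3*x - 1) dy, which multiplied by dx ∧ dz gives (3*x + 1) dx ∧ dy ∧ dz
  d(3*x*y) includes (∂/∂x)(3*x*y) dx = (3*y) dx, which multiplied by dy ∧ dz gives (3*y) dx ∧ dy ∧ dz
Collecting like 3-forms: d(omega) = (3*x + 3*y + 1) dx ∧ dy ∧ dz.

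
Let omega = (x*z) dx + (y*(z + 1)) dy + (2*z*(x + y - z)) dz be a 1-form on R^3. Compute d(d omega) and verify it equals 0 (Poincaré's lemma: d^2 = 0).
d(d omega) = 0

Step 1: d omega = sum_{i<j} (∂f_j/∂x_i - ∂f_i/∂x_j) dx_i ∧ dx_j:
  coeff of dx ∧ dy: 0
  coeff of dx ∧ dz: -x + 2*z
  coeff of dy ∧ dz: -y + 2*z
Step 2: Apply d again to each 2-form coefficient. The only possible 3-form in R^3 is dx ∧ dy ∧ dz, with coefficient
  ∂(coeff of dy∧dz)/∂x - ∂(coeff of dx∧dz)/∂y + ∂(coeff of dx∧dy)/∂z
  = ∂/∂x (-y + 2*z) - ∂/∂y (-x + 2*z) + ∂/∂z (0).
Each of these terms simplifies to sums of mixed partials that cancel in pairs. The result is 0 (by equality of mixed partials for smooth functions — Schwarz / Clairaut).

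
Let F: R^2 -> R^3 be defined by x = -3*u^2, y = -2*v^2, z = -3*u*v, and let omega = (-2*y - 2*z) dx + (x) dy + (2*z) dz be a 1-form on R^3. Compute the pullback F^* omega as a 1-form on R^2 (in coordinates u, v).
F^* omega = (6*u*v*(-6*u - v)) du + (30*u^2*v) dv

Using F^*(f dg) = (f ∘ F) d(g ∘ F), substitute each coordinate x_i by F_i(u, v) in f_i, and replace dx_i by d F_i = (∂F_i/∂u) du + (∂F_i/∂v) dv.
  For the x component: f_1(F) = 2*v*(3*u + 2*v); d F_1 = (-6*u) du + (0) dv
  For the y component: f_2(F) = -3*u^2; d F_2 = (0) du + (-4*v) dv
  For the z component: f_3(F) = -6*u*v; d F_3 = (-3*v) du + (-3*u) dv
Combining and collecting du, dv coefficients:
  coeff of du: 6*u*v*(-6*u - v)
  coeff of dv: 30*u^2*v
F^* omega = (6*u*v*(-6*u - v)) du + (30*u^2*v) dv.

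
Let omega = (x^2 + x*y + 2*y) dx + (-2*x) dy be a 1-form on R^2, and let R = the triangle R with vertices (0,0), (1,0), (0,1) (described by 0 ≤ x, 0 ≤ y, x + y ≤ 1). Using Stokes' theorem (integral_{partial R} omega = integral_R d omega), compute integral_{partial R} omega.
integral_(partial R) omega = -13/6

Stokes: integral_partial_R omega = integral_R d omega with d omega = (∂Q/∂x - ∂P/∂y) dx ∧ dy.
  ∂Q/∂x = -2
  ∂P/∂y = x + 2
  integrand = ∂Q/∂x - ∂P/∂y = -x - 4.
Integrating over R: integral_0^1 integral_0^{1-x} (-x - 4) dy dx = -13/6.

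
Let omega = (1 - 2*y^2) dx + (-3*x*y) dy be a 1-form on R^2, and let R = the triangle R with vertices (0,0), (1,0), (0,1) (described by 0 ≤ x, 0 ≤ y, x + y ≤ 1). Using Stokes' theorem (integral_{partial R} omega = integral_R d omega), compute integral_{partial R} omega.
integral_(partial R) omega = 1/6

Stokes: integral_partial_R omega = integral_R d omega with d omega = (∂Q/∂x - ∂P/∂y) dx ∧ dy.
  ∂Q/∂x = -3*y
  ∂P/∂y = -4*y
  integrand = ∂Q/∂x - ∂P/∂y = y.
Integrating over R: integral_0^1 integral_0^{1-x} (y) dy dx = 1/6.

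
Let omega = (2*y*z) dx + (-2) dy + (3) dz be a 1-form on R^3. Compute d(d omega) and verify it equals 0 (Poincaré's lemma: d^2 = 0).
d(d omega) = 0

Step 1: d omega = sum_{i<j} (∂f_j/∂x_i - ∂f_i/∂x_j) dx_i ∧ dx_j:
  coeff of dx ∧ dy: -2*z
  coeff of dx ∧ dz: -2*y
  coeff of dy ∧ dz: 0
Step 2: Apply d again to each 2-form coefficient. The only possible 3-form in R^3 is dx ∧ dy ∧ dz, with coefficient
  ∂(coeff of dy∧dz)/∂x - ∂(coeff of dx∧dz)/∂y + ∂(coeff of dx∧dy)/∂z
  = ∂/∂x (0) - ∂/∂y (-2*y) + ∂/∂z (-2*z).
Each of these terms simplifies to sums of mixed partials that cancel in pairs. The result is 0 (by equality of mixed partials for smooth functions — Schwarz / Clairaut).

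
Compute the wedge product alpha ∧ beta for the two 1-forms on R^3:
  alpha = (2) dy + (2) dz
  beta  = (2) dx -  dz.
alpha ∧ beta = (-4) dx ∧ dy + (-2) dy ∧ dz + (-4) dx ∧ dz

Distribute the wedge, using dx_i ∧ dx_j = -dx_j ∧ dx_i and dx_i ∧ dx_i = 0. For each pair (i, j) with i < j, the coefficient of dx_i ∧ dx_j in alpha ∧ beta is (alpha_i * beta_j - alpha_j * beta_i). Collecting: alpha ∧ beta = (-4) dx ∧ dy + (-2) dy ∧ dz + (-4) dx ∧ dz.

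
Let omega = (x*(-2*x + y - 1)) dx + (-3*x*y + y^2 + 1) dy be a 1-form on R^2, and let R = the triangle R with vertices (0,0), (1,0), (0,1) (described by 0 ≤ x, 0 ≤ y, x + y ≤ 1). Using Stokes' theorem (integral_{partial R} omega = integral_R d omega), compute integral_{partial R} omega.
integral_(partial R) omega = -2/3

Stokes: integral_partial_R omega = integral_R d omega with d omega = (∂Q/∂x - ∂P/∂y) dx ∧ dy.
  ∂Q/∂x = -3*y
  ∂P/∂y = x
  integrand = ∂Q/∂x - ∂P/∂y = -x - 3*y.
Integrating over R: integral_0^1 integral_0^{1-x} (-x - 3*y) dy dx = -2/3.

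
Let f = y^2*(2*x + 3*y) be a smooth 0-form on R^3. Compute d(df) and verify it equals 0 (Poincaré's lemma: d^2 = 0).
d(df) = 0

Step 1: df = sum_i (∂f/∂x_i) dx_i = (2*y^2) dx + (y*(4*x + 9*y)) dy + (0) dz.
Step 2: Apply d again. Using the 1-form formula, the coefficient of dx ∧ dy in d(df) is ∂^2 f/∂x ∂y - ∂^2 f/∂y ∂x = (4*y) - (4*y) = 0 (equality of mixed partials for smooth f).
Similarly for dx ∧ dz and dy ∧ dz — all coefficients vanish. So d(df) = 0.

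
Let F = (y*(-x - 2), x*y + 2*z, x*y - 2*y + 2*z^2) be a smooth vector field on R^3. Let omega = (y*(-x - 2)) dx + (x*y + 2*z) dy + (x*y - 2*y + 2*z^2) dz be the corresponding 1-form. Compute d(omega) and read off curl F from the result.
d(omega) = (x - 4) dy ∧ dz + (-y) dz ∧ dx + (x + y + 2) dx ∧ dy; curl F = (x - 4, -y, x + y + 2)

d omega = sum_{i<j} (∂f_j/∂x_i - ∂f_i/∂x_j) dx_i ∧ dx_j. Under the identification (dy ∧ dz, dz ∧ dx, dx ∧ dy) ↔ (e_x, e_y, e_z), the coefficients are exactly the components of curl F. Compute:
  ∂R/∂y - ∂Q/∂z = (x - 2) - (2) = x - 4
  ∂P/∂z - ∂R/∂x = (0) - (y) = -y
  ∂Q/∂x - ∂P/∂y = (y) - (-x - 2) = x + y + 2.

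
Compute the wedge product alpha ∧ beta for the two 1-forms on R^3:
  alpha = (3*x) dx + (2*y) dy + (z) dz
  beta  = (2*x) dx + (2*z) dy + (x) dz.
alpha ∧ beta = (2*x*(-2*y + 3*z)) dx ∧ dy + (x*(3*x - 2*z)) dx ∧ dz + (2*x*y - 2*z^2) dy ∧ dz

Distribute the wedge, using dx_i ∧ dx_j = -dx_j ∧ dx_i and dx_i ∧ dx_i = 0. For each pair (i, j) with i < j, the coefficient of dx_i ∧ dx_j in alpha ∧ beta is (alpha_i * beta_j - alpha_j * beta_i). Collecting: alpha ∧ beta = (2*x*(-2*y + 3*z)) dx ∧ dy + (x*(3*x - 2*z)) dx ∧ dz + (2*x*y - 2*z^2) dy ∧ dz.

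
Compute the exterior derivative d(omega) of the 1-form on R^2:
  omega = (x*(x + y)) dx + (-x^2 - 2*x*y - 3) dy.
d(omega) = (-3*x - 2*y) dx ∧ dy

For a 1-form omega = sum_i f_i dx_i, the exterior derivative is
  d(omega) = sum_{i < j} (∂f_j/∂x_i - ∂f_i/∂x_j) dx_i ∧ dx_j.
  coefficient of dx ∧ dy: ∂f_2/∂x - ∂f_1/∂y = ∂(-x^2 - 2*x*y - 3)/∂x - ∂(x*(x + y))/∂y = -3*x - 2*y
Assembling: d(omega) = (-3*x - 2*y) dx ∧ dy.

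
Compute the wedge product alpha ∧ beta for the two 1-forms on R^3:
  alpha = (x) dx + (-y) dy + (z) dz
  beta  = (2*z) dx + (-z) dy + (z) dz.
alpha ∧ beta = (z*(-x + 2*y)) dx ∧ dy + (z*(x - 2*z)) dx ∧ dz + (z*(-y + z)) dy ∧ dz

Distribute the wedge, using dx_i ∧ dx_j = -dx_j ∧ dx_i and dx_i ∧ dx_i = 0. For each pair (i, j) with i < j, the coefficient of dx_i ∧ dx_j in alpha ∧ beta is (alpha_i * beta_j - alpha_j * beta_i). Collecting: alpha ∧ beta = (z*(-x + 2*y)) dx ∧ dy + (z*(x - 2*z)) dx ∧ dz + (z*(-y + z)) dy ∧ dz.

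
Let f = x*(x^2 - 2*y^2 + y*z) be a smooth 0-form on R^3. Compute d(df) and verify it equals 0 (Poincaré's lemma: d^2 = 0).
d(df) = 0

Step 1: df = sum_i (∂f/∂x_i) dx_i = (3*x^2 - 2*y^2 + y*z) dx + (x*(-4*y + z)) dy + (x*y) dz.
Step 2: Apply d again. Using the 1-form formula, the coefficient of dx ∧ dy in d(df) is ∂^2 f/∂x ∂y - ∂^2 f/∂y ∂x = (-4*y + z) - (-4*y + z) = 0 (equality of mixed partials for smooth f).
Similarly for dx ∧ dz and dy ∧ dz — all coefficients vanish. So d(df) = 0.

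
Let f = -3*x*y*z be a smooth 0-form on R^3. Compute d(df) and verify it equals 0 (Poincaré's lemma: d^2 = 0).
d(df) = 0

Step 1: df = sum_i (∂f/∂x_i) dx_i = (-3*y*z) dx + (-3*x*z) dy + (-3*x*y) dz.
Step 2: Apply d again. Using the 1-form formula, the coefficient of dx ∧ dy in d(df) is ∂^2 f/∂x ∂y - ∂^2 f/∂y ∂x = (-3*z) - (-3*z) = 0 (equality of mixed partials for smooth f).
Similarly for dx ∧ dz and dy ∧ dz — all coefficients vanish. So d(df) = 0.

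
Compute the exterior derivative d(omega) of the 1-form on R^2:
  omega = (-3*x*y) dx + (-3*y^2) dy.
d(omega) = (3*x) dx ∧ dy

For a 1-form omega = sum_i f_i dx_i, the exterior derivative is
  d(omega) = sum_{i < j} (∂f_j/∂x_i - ∂f_i/∂x_j) dx_i ∧ dx_j.
  coefficient of dx ∧ dy: ∂f_2/∂x - ∂f_1/∂y = ∂(-3*y^2)/∂x - ∂(-3*x*y)/∂y = 3*x
Assembling: d(omega) = (3*x) dx ∧ dy.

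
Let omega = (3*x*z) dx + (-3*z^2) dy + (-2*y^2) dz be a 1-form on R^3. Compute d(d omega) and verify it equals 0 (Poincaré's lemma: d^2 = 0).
d(d omega) = 0

Step 1: d omega = sum_{i<j} (∂f_j/∂x_i - ∂f_i/∂x_j) dx_i ∧ dx_j:
  coeff of dx ∧ dy: 0
  coeff of dx ∧ dz: -3*x
  coeff of dy ∧ dz: -4*y + 6*z
Step 2: Apply d again to each 2-form coefficient. The only possible 3-form in R^3 is dx ∧ dy ∧ dz, with coefficient
  ∂(coeff of dy∧dz)/∂x - ∂(coeff of dx∧dz)/∂y + ∂(coeff of dx∧dy)/∂z
  = ∂/∂x (-4*y + 6*z) - ∂/∂y (-3*x) + ∂/∂z (0).
Each of these terms simplifies to sums of mixed partials that cancel in pairs. The result is 0 (by equality of mixed partials for smooth functions — Schwarz / Clairaut).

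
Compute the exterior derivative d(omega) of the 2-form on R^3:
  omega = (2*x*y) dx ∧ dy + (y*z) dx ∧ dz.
d(omega) = (-z) dx ∧ dy ∧ dz

For a 2-form omega = sum_{i<j} g_{ij} dx_i ∧ dx_j, the exterior derivative is
  d(omega) = sum_{i<j} d(g_{ij}) ∧ dx_i ∧ dx_j = sum_{i<j, k} (∂g_{ij}/∂x_k) dx_k ∧ dx_i ∧ dx_j.
Expand each term, using dx_k ∧ dx_i ∧ dx_j = sgn(permutation) dx_{(a)} ∧ dx_{(b)} ∧ dx_{(c)} with (a < b < c) sorted:
  d(y*z) includes (∂/∂y)(y*z) dy = (z) dy, which multiplied by dx ∧ dz gives (-z) dx ∧ dy ∧ dz
Collecting like 3-forms: d(omega) = (-z) dx ∧ dy ∧ dz.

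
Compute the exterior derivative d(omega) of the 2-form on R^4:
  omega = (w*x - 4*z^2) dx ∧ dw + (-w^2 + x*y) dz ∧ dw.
d(omega) = (y + 8*z) dx ∧ dz ∧ dw + (x) dy ∧ dz ∧ dw

For a 2-form omega = sum_{i<j} g_{ij} dx_i ∧ dx_j, the exterior derivative is
  d(omega) = sum_{i<j} d(g_{ij}) ∧ dx_i ∧ dx_j = sum_{i<j, k} (∂g_{ij}/∂x_k) dx_k ∧ dx_i ∧ dx_j.
Expand each term, using dx_k ∧ dx_i ∧ dx_j = sgn(permutation) dx_{(a)} ∧ dx_{(b)} ∧ dx_{(c)} with (a < b < c) sorted:
  d(w*x - 4*z^2) includes (∂/∂z)(w*x - 4*z^2) dz = (-8*z) dz, which multiplied by dx ∧ dw gives (8*z) dx ∧ dz ∧ dw
  d(-w^2 + x*y) includes (∂/∂x)(-w^2 + x*y) dx = (y) dx, which multiplied by dz ∧ dw gives (y) dx ∧ dz ∧ dw
  d(-w^2 + x*y) includes (∂/∂y)(-w^2 + x*y) dy = (x) dy, which multiplied by dz ∧ dw gives (x) dy ∧ dz ∧ dw
Collecting like 3-forms: d(omega) = (y + 8*z) dx ∧ dz ∧ dw + (x) dy ∧ dz ∧ dw.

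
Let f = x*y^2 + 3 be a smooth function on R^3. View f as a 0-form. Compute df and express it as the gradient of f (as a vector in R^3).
df = (y^2) dx + (2*x*y) dy + (0) dz; grad f = (y^2, 2*x*y, 0)

For a 0-form f, d f = (∂f/∂x) dx + (∂f/∂y) dy + (∂f/∂z) dz. The components of the vector representation are exactly the entries of grad f in Cartesian coordinates:
  ∂f/∂x = y^2
  ∂f/∂y = 2*x*y
  ∂f/∂z = 0.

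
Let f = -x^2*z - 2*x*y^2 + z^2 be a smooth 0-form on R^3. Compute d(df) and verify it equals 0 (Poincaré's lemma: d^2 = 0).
d(df) = 0

Step 1: df = sum_i (∂f/∂x_i) dx_i = (-2*x*z - 2*y^2) dx + (-4*x*y) dy + (-x^2 + 2*z) dz.
Step 2: Apply d again. Using the 1-form formula, the coefficient of dx ∧ dy in d(df) is ∂^2 f/∂x ∂y - ∂^2 f/∂y ∂x = (-4*y) - (-4*y) = 0 (equality of mixed partials for smooth f).
Similarly for dx ∧ dz and dy ∧ dz — all coefficients vanish. So d(df) = 0.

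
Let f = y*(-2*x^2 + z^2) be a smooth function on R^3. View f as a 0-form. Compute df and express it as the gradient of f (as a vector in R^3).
df = (-4*x*y) dx + (-2*x^2 + z^2) dy + (2*y*z) dz; grad f = (-4*x*y, -2*x^2 + z^2, 2*y*z)

For a 0-form f, d f = (∂f/∂x) dx + (∂f/∂y) dy + (∂f/∂z) dz. The components of the vector representation are exactly the entries of grad f in Cartesian coordinates:
  ∂f/∂x = -4*x*y
  ∂f/∂y = -2*x^2 + z^2
  ∂f/∂z = 2*y*z.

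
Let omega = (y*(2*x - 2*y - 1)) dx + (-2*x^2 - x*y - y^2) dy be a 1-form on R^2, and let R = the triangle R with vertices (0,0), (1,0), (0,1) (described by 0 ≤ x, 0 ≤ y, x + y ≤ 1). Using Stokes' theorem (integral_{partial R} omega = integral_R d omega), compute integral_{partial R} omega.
integral_(partial R) omega = 0

Stokes: integral_partial_R omega = integral_R d omega with d omega = (∂Q/∂x - ∂P/∂y) dx ∧ dy.
  ∂Q/∂x = -4*x - y
  ∂P/∂y = 2*x - 4*y - 1
  integrand = ∂Q/∂x - ∂P/∂y = -6*x + 3*y + 1.
Integrating over R: integral_0^1 integral_0^{1-x} (-6*x + 3*y + 1) dy dx = 0.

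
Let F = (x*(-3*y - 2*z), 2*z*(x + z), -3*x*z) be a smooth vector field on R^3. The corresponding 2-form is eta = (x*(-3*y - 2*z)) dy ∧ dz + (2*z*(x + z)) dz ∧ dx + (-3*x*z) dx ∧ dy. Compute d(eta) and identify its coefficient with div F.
d(eta) = (-3*x - 3*y - 2*z) dx ∧ dy ∧ dz; div F = -3*x - 3*y - 2*z

For a 2-form in R^3 of the form above, applying d gives a 3-form with coefficient ∂P/∂x + ∂Q/∂y + ∂R/∂z:
  ∂P/∂x = -3*y - 2*z
  ∂Q/∂y = 0
  ∂R/∂z = -3*x
Sum = -3*x - 3*y - 2*z, which is exactly div F.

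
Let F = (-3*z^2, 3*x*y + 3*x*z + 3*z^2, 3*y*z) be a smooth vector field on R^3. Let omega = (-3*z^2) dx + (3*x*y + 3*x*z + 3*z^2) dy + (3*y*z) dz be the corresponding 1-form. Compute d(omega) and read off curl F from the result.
d(omega) = (-3*x - 3*z) dy ∧ dz + (-6*z) dz ∧ dx + (3*y + 3*z) dx ∧ dy; curl F = (-3*x - 3*z, -6*z, 3*y + 3*z)

d omega = sum_{i<j} (∂f_j/∂x_i - ∂f_i/∂x_j) dx_i ∧ dx_j. Under the identification (dy ∧ dz, dz ∧ dx, dx ∧ dy) ↔ (e_x, e_y, e_z), the coefficients are exactly the components of curl F. Compute:
  ∂R/∂y - ∂Q/∂z = (3*z) - (3*x + 6*z) = -3*x - 3*z
  ∂P/∂z - ∂R/∂x = (-6*z) - (0) = -6*z
  ∂Q/∂x - ∂P/∂y = (3*y + 3*z) - (0) = 3*y + 3*z.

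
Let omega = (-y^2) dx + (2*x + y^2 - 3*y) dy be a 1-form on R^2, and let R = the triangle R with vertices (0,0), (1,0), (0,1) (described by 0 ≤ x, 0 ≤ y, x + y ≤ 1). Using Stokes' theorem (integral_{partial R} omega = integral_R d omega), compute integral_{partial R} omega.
integral_(partial R) omega = 4/3

Stokes: integral_partial_R omega = integral_R d omega with d omega = (∂Q/∂x - ∂P/∂y) dx ∧ dy.
  ∂Q/∂x = 2
  ∂P/∂y = -2*y
  integrand = ∂Q/∂x - ∂P/∂y = 2*y + 2.
Integrating over R: integral_0^1 integral_0^{1-x} (2*y + 2) dy dx = 4/3.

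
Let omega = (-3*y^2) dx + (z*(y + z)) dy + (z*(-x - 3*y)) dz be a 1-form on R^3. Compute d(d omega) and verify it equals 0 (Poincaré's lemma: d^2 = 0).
d(d omega) = 0

Step 1: d omega = sum_{i<j} (∂f_j/∂x_i - ∂f_i/∂x_j) dx_i ∧ dx_j:
  coeff of dx ∧ dy: 6*y
  coeff of dx ∧ dz: -z
  coeff of dy ∧ dz: -y - 5*z
Step 2: Apply d again to each 2-form coefficient. The only possible 3-form in R^3 is dx ∧ dy ∧ dz, with coefficient
  ∂(coeff of dy∧dz)/∂x - ∂(coeff of dx∧dz)/∂y + ∂(coeff of dx∧dy)/∂z
  = ∂/∂x (-y - 5*z) - ∂/∂y (-z) + ∂/∂z (6*y).
Each of these terms simplifies to sums of mixed partials that cancel in pairs. The result is 0 (by equality of mixed partials for smooth functions — Schwarz / Clairaut).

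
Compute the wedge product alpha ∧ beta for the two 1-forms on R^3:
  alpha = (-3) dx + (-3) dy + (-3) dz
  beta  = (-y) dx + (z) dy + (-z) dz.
alpha ∧ beta = (-3*y - 3*z) dx ∧ dy + (-3*y + 3*z) dx ∧ dz + (6*z) dy ∧ dz

Distribute the wedge, using dx_i ∧ dx_j = -dx_j ∧ dx_i and dx_i ∧ dx_i = 0. For each pair (i, j) with i < j, the coefficient of dx_i ∧ dx_j in alpha ∧ beta is (alpha_i * beta_j - alpha_j * beta_i). Collecting: alpha ∧ beta = (-3*y - 3*z) dx ∧ dy + (-3*y + 3*z) dx ∧ dz + (6*z) dy ∧ dz.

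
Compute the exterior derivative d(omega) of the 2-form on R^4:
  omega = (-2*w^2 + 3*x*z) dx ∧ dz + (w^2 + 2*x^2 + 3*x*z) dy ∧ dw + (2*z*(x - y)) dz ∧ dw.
d(omega) = (-4*w + 2*z) dx ∧ dz ∧ dw + (4*x + 3*z) dx ∧ dy ∧ dw + (-3*x - 2*z) dy ∧ dz ∧ dw

For a 2-form omega = sum_{i<j} g_{ij} dx_i ∧ dx_j, the exterior derivative is
  d(omega) = sum_{i<j} d(g_{ij}) ∧ dx_i ∧ dx_j = sum_{i<j, k} (∂g_{ij}/∂x_k) dx_k ∧ dx_i ∧ dx_j.
Expand each term, using dx_k ∧ dx_i ∧ dx_j = sgn(permutation) dx_{(a)} ∧ dx_{(b)} ∧ dx_{(c)} with (a < b < c) sorted:
  d(-2*w^2 + 3*x*z) includes (∂/∂w)(-2*w^2 + 3*x*z) dw = (-4*w) dw, which multiplied by dx ∧ dz gives (-4*w) dx ∧ dz ∧ dw
  d(w^2 + 2*x^2 + 3*x*z) includes (∂/∂x)(w^2 + 2*x^2 + 3*x*z) dx = (4*x + 3*z) dx, which multiplied by dy ∧ dw gives (4*x + 3*z) dx ∧ dy ∧ dw
  d(w^2 + 2*x^2 + 3*x*z) includes (∂/∂z)(w^2 + 2*x^2 + 3*x*z) dz = (3*x) dz, which multiplied by dy ∧ dw gives (-3*x) dy ∧ dz ∧ dw
  d(2*z*(x - y)) includes (∂/∂x)(2*z*(x - y)) dx = (2*z) dx, which multiplied by dz ∧ dw gives (2*z) dx ∧ dz ∧ dw
  d(2*z*(x - y)) includes (∂/∂y)(2*z*(x - y)) dy = (-2*z) dy, which multiplied by dz ∧ dw gives (-2*z) dy ∧ dz ∧ dw
Collecting like 3-forms: d(omega) = (-4*w + 2*z) dx ∧ dz ∧ dw + (4*x + 3*z) dx ∧ dy ∧ dw + (-3*x - 2*z) dy ∧ dz ∧ dw.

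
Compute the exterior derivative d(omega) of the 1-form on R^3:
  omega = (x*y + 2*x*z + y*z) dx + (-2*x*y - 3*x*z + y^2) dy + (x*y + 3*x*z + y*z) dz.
d(omega) = (-x - 2*y - 4*z) dx ∧ dy + (-2*x + 3*z) dx ∧ dz + (4*x + z) dy ∧ dz

For a 1-form omega = sum_i f_i dx_i, the exterior derivative is
  d(omega) = sum_{i < j} (∂f_j/∂x_i - ∂f_i/∂x_j) dx_i ∧ dx_j.
  coefficient of dx ∧ dy: ∂f_2/∂x - ∂f_1/∂y = ∂(-2*x*y - 3*x*z + y^2)/∂x - ∂(x*y + 2*x*z + y*z)/∂y = -x - 2*y - 4*z
  coefficient of dx ∧ dz: ∂f_3/∂x - ∂f_1/∂z = ∂(x*y + 3*x*z + y*z)/∂x - ∂(x*y + 2*x*z + y*z)/∂z = -2*x + 3*z
  coefficient of dy ∧ dz: ∂f_3/∂y - ∂f_2/∂z = ∂(x*y + 3*x*z + y*z)/∂y - ∂(-2*x*y - 3*x*z + y^2)/∂z = 4*x + z
Assembling: d(omega) = (-x - 2*y - 4*z) dx ∧ dy + (-2*x + 3*z) dx ∧ dz + (4*x + z) dy ∧ dz.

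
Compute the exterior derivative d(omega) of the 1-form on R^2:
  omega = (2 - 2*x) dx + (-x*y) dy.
d(omega) = (-y) dx ∧ dy

For a 1-form omega = sum_i f_i dx_i, the exterior derivative is
  d(omega) = sum_{i < j} (∂f_j/∂x_i - ∂f_i/∂x_j) dx_i ∧ dx_j.
  coefficient of dx ∧ dy: ∂f_2/∂x - ∂f_1/∂y = ∂(-x*y)/∂x - ∂(2 - 2*x)/∂y = -y
Assembling: d(omega) = (-y) dx ∧ dy.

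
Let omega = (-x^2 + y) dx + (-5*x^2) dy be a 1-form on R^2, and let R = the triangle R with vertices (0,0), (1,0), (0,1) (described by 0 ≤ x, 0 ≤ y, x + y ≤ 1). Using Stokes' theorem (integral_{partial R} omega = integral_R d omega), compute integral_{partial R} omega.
integral_(partial R) omega = -13/6

Stokes: integral_partial_R omega = integral_R d omega with d omega = (∂Q/∂x - ∂P/∂y) dx ∧ dy.
  ∂Q/∂x = -10*x
  ∂P/∂y = 1
  integrand = ∂Q/∂x - ∂P/∂y = -10*x - 1.
Integrating over R: integral_0^1 integral_0^{1-x} (-10*x - 1) dy dx = -13/6.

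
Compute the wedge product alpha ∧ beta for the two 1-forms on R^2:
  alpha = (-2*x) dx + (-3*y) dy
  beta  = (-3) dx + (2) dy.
alpha ∧ beta = (-4*x - 9*y) dx ∧ dy

Distribute the wedge, using dx_i ∧ dx_j = -dx_j ∧ dx_i and dx_i ∧ dx_i = 0. For each pair (i, j) with i < j, the coefficient of dx_i ∧ dx_j in alpha ∧ beta is (alpha_i * beta_j - alpha_j * beta_i). Collecting: alpha ∧ beta = (-4*x - 9*y) dx ∧ dy.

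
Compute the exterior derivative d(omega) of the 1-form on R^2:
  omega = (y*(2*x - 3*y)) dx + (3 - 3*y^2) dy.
d(omega) = (-2*x + 6*y) dx ∧ dy

For a 1-form omega = sum_i f_i dx_i, the exterior derivative is
  d(omega) = sum_{i < j} (∂f_j/∂x_i - ∂f_i/∂x_j) dx_i ∧ dx_j.
  coefficient of dx ∧ dy: ∂f_2/∂x - ∂f_1/∂y = ∂(3 - 3*y^2)/∂x - ∂(y*(2*x - 3*y))/∂y = -2*x + 6*y
Assembling: d(omega) = (-2*x + 6*y) dx ∧ dy.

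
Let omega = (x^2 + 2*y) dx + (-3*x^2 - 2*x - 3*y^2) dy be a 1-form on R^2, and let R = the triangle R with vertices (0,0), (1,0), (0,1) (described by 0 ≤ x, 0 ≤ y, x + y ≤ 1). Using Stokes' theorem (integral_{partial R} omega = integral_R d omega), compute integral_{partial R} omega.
integral_(partial R) omega = -3

Stokes: integral_partial_R omega = integral_R d omega with d omega = (∂Q/∂x - ∂P/∂y) dx ∧ dy.
  ∂Q/∂x = -6*x - 2
  ∂P/∂y = 2
  integrand = ∂Q/∂x - ∂P/∂y = -6*x - 4.
Integrating over R: integral_0^1 integral_0^{1-x} (-6*x - 4) dy dx = -3.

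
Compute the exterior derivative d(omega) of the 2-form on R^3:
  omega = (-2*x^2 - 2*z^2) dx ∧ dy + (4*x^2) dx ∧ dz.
d(omega) = (-4*z) dx ∧ dy ∧ dz

For a 2-form omega = sum_{i<j} g_{ij} dx_i ∧ dx_j, the exterior derivative is
  d(omega) = sum_{i<j} d(g_{ij}) ∧ dx_i ∧ dx_j = sum_{i<j, k} (∂g_{ij}/∂x_k) dx_k ∧ dx_i ∧ dx_j.
Expand each term, using dx_k ∧ dx_i ∧ dx_j = sgn(permutation) dx_{(a)} ∧ dx_{(b)} ∧ dx_{(c)} with (a < b < c) sorted:
  d(-2*x^2 - 2*z^2) includes (∂/∂z)(-2*x^2 - 2*z^2) dz = (-4*z) dz, which multiplied by dx ∧ dy gives (-4*z) dx ∧ dy ∧ dz
Collecting like 3-forms: d(omega) = (-4*z) dx ∧ dy ∧ dz.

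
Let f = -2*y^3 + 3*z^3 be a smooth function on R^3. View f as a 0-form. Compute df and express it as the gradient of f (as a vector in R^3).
df = (0) dx + (-6*y^2) dy + (9*z^2) dz; grad f = (0, -6*y^2, 9*z^2)

For a 0-form f, d f = (∂f/∂x) dx + (∂f/∂y) dy + (∂f/∂z) dz. The components of the vector representation are exactly the entries of grad f in Cartesian coordinates:
  ∂f/∂x = 0
  ∂f/∂y = -6*y^2
  ∂f/∂z = 9*z^2.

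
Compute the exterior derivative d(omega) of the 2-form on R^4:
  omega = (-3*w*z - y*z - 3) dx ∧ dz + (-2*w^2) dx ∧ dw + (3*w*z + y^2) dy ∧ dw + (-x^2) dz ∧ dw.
d(omega) = (z) dx ∧ dy ∧ dz + (-2*x - 3*z) dx ∧ dz ∧ dw + (-3*w) dy ∧ dz ∧ dw

For a 2-form omega = sum_{i<j} g_{ij} dx_i ∧ dx_j, the exterior derivative is
  d(omega) = sum_{i<j} d(g_{ij}) ∧ dx_i ∧ dx_j = sum_{i<j, k} (∂g_{ij}/∂x_k) dx_k ∧ dx_i ∧ dx_j.
Expand each term, using dx_k ∧ dx_i ∧ dx_j = sgn(permutation) dx_{(a)} ∧ dx_{(b)} ∧ dx_{(c)} with (a < b < c) sorted:
  d(-3*w*z - y*z - 3) includes (∂/∂y)(-3*w*z - y*z - 3) dy = (-z) dy, which multiplied by dx ∧ dz gives (z) dx ∧ dy ∧ dz
  d(-3*w*z - y*z - 3) includes (∂/∂w)(-3*w*z - y*z - 3) dw = (-3*z) dw, which multiplied by dx ∧ dz gives (-3*z) dx ∧ dz ∧ dw
  d(3*w*z + y^2) includes (∂/∂z)(3*w*z + y^2) dz = (3*w) dz, which multiplied by dy ∧ dw gives (-3*w) dy ∧ dz ∧ dw
  d(-x^2) includes (∂/∂x)(-x^2) dx = (-2*x) dx, which multiplied by dz ∧ dw gives (-2*x) dx ∧ dz ∧ dw
Collecting like 3-forms: d(omega) = (z) dx ∧ dy ∧ dz + (-2*x - 3*z) dx ∧ dz ∧ dw + (-3*w) dy ∧ dz ∧ dw.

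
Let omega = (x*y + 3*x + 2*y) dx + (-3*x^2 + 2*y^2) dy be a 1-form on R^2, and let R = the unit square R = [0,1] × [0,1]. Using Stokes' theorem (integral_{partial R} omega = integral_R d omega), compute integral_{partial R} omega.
integral_(partial R) omega = -11/2

Stokes: integral_partial_R omega = integral_R d omega with d omega = (∂Q/∂x - ∂P/∂y) dx ∧ dy.
  ∂Q/∂x = -6*x
  ∂P/∂y = x + 2
  integrand = ∂Q/∂x - ∂P/∂y = -7*x - 2.
Integrating over R: integral_0^1 integral_0^1 (-7*x - 2) dx dy = -11/2.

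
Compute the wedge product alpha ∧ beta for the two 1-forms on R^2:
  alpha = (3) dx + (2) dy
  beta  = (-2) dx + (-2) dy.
alpha ∧ beta = (-2) dx ∧ dy

Distribute the wedge, using dx_i ∧ dx_j = -dx_j ∧ dx_i and dx_i ∧ dx_i = 0. For each pair (i, j) with i < j, the coefficient of dx_i ∧ dx_j in alpha ∧ beta is (alpha_i * beta_j - alpha_j * beta_i). Collecting: alpha ∧ beta = (-2) dx ∧ dy.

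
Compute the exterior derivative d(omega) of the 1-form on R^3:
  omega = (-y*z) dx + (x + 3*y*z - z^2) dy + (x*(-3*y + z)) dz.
d(omega) = (z + 1) dx ∧ dy + (-2*y + z) dx ∧ dz + (-3*x - 3*y + 2*z) dy ∧ dz

For a 1-form omega = sum_i f_i dx_i, the exterior derivative is
  d(omega) = sum_{i < j} (∂f_j/∂x_i - ∂f_i/∂x_j) dx_i ∧ dx_j.
  coefficient of dx ∧ dy: ∂f_2/∂x - ∂f_1/∂y = ∂(x + 3*y*z - z^2)/∂x - ∂(-y*z)/∂y = z + 1
  coefficient of dx ∧ dz: ∂f_3/∂x - ∂f_1/∂z = ∂(x*(-3*y + z))/∂x - ∂(-y*z)/∂z = -2*y + z
  coefficient of dy ∧ dz: ∂f_3/∂y - ∂f_2/∂z = ∂(x*(-3*y + z))/∂y - ∂(x + 3*y*z - z^2)/∂z = -3*x - 3*y + 2*z
Assembling: d(omega) = (z + 1) dx ∧ dy + (-2*y + z) dx ∧ dz + (-3*x - 3*y + 2*z) dy ∧ dz.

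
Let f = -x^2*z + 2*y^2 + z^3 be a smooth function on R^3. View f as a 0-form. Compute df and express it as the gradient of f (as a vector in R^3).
df = (-2*x*z) dx + (4*y) dy + (-x^2 + 3*z^2) dz; grad f = (-2*x*z, 4*y, -x^2 + 3*z^2)

For a 0-form f, d f = (∂f/∂x) dx + (∂f/∂y) dy + (∂f/∂z) dz. The components of the vector representation are exactly the entries of grad f in Cartesian coordinates:
  ∂f/∂x = -2*x*z
  ∂f/∂y = 4*y
  ∂f/∂z = -x^2 + 3*z^2.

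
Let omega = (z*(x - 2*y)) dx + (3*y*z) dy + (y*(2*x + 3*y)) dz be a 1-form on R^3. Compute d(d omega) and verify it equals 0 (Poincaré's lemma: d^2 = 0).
d(d omega) = 0

Step 1: d omega = sum_{i<j} (∂f_j/∂x_i - ∂f_i/∂x_j) dx_i ∧ dx_j:
  coeff of dx ∧ dy: 2*z
  coeff of dx ∧ dz: -x + 4*y
  coeff of dy ∧ dz: 2*x + 3*y
Step 2: Apply d again to each 2-form coefficient. The only possible 3-form in R^3 is dx ∧ dy ∧ dz, with coefficient
  ∂(coeff of dy∧dz)/∂x - ∂(coeff of dx∧dz)/∂y + ∂(coeff of dx∧dy)/∂z
  = ∂/∂x (2*x + 3*y) - ∂/∂y (-x + 4*y) + ∂/∂z (2*z).
Each of these terms simplifies to sums of mixed partials that cancel in pairs. The result is 0 (by equality of mixed partials for smooth functions — Schwarz / Clairaut).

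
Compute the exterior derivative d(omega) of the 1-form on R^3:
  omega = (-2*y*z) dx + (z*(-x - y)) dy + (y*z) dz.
d(omega) = (z) dx ∧ dy + (2*y) dx ∧ dz + (x + y + z) dy ∧ dz

For a 1-form omega = sum_i f_i dx_i, the exterior derivative is
  d(omega) = sum_{i < j} (∂f_j/∂x_i - ∂f_i/∂x_j) dx_i ∧ dx_j.
  coefficient of dx ∧ dy: ∂f_2/∂x - ∂f_1/∂y = ∂(z*(-x - y))/∂x - ∂(-2*y*z)/∂y = z
  coefficient of dx ∧ dz: ∂f_3/∂x - ∂f_1/∂z = ∂(y*z)/∂x - ∂(-2*y*z)/∂z = 2*y
  coefficient of dy ∧ dz: ∂f_3/∂y - ∂f_2/∂z = ∂(y*z)/∂y - ∂(z*(-x - y))/∂z = x + y + z
Assembling: d(omega) = (z) dx ∧ dy + (2*y) dx ∧ dz + (x + y + z) dy ∧ dz.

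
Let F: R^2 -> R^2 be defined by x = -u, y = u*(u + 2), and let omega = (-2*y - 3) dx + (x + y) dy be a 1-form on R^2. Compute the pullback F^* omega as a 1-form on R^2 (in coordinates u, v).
F^* omega = (2*u^3 + 6*u^2 + 6*u + 3) du

Using F^*(f dg) = (f ∘ F) d(g ∘ F), substitute each coordinate x_i by F_i(u, v) in f_i, and replace dx_i by d F_i = (∂F_i/∂u) du + (∂F_i/∂v) dv.
  For the x component: f_1(F) = -2*u^2 - 4*u - 3; d F_1 = (-1) du + (0) dv
  For the y component: f_2(F) = u*(u + 1); d F_2 = (2*u + 2) du + (0) dv
Combining and collecting du, dv coefficients:
  coeff of du: 2*u^3 + 6*u^2 + 6*u + 3
  coeff of dv: 0
F^* omega = (2*u^3 + 6*u^2 + 6*u + 3) du.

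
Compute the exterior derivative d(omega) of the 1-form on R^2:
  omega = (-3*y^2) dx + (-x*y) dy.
d(omega) = (5*y) dx ∧ dy

For a 1-form omega = sum_i f_i dx_i, the exterior derivative is
  d(omega) = sum_{i < j} (∂f_j/∂x_i - ∂f_i/∂x_j) dx_i ∧ dx_j.
  coefficient of dx ∧ dy: ∂f_2/∂x - ∂f_1/∂y = ∂(-x*y)/∂x - ∂(-3*y^2)/∂y = 5*y
Assembling: d(omega) = (5*y) dx ∧ dy.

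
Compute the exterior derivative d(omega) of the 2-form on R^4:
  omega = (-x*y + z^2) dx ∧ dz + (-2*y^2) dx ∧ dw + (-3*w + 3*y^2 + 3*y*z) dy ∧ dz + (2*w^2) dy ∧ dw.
d(omega) = (x) dx ∧ dy ∧ dz + (4*y) dx ∧ dy ∧ dw + (-3) dy ∧ dz ∧ dw

For a 2-form omega = sum_{i<j} g_{ij} dx_i ∧ dx_j, the exterior derivative is
  d(omega) = sum_{i<j} d(g_{ij}) ∧ dx_i ∧ dx_j = sum_{i<j, k} (∂g_{ij}/∂x_k) dx_k ∧ dx_i ∧ dx_j.
Expand each term, using dx_k ∧ dx_i ∧ dx_j = sgn(permutation) dx_{(a)} ∧ dx_{(b)} ∧ dx_{(c)} with (a < b < c) sorted:
  d(-x*y + z^2) includes (∂/∂y)(-x*y + z^2) dy = (-x) dy, which multiplied by dx ∧ dz gives (x) dx ∧ dy ∧ dz
  d(-2*y^2) includes (∂/∂y)(-2*y^2) dy = (-4*y) dy, which multiplied by dx ∧ dw gives (4*y) dx ∧ dy ∧ dw
  d(-3*w + 3*y^2 + 3*y*z) includes (∂/∂w)(-3*w + 3*y^2 + 3*y*z) dw = (-3) dw, which multiplied by dy ∧ dz gives (-3) dy ∧ dz ∧ dw
Collecting like 3-forms: d(omega) = (x) dx ∧ dy ∧ dz + (4*y) dx ∧ dy ∧ dw + (-3) dy ∧ dz ∧ dw.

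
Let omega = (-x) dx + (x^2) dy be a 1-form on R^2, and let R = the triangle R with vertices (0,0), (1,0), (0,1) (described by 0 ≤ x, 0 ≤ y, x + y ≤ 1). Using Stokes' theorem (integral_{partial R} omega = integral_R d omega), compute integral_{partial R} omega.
integral_(partial R) omega = 1/3

Stokes: integral_partial_R omega = integral_R d omega with d omega = (∂Q/∂x - ∂P/∂y) dx ∧ dy.
  ∂Q/∂x = 2*x
  ∂P/∂y = 0
  integrand = ∂Q/∂x - ∂P/∂y = 2*x.
Integrating over R: integral_0^1 integral_0^{1-x} (2*x) dy dx = 1/3.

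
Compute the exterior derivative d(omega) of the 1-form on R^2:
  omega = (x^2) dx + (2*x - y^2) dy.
d(omega) = (2) dx ∧ dy

For a 1-form omega = sum_i f_i dx_i, the exterior derivative is
  d(omega) = sum_{i < j} (∂f_j/∂x_i - ∂f_i/∂x_j) dx_i ∧ dx_j.
  coefficient of dx ∧ dy: ∂f_2/∂x - ∂f_1/∂y = ∂(2*x - y^2)/∂x - ∂(x^2)/∂y = 2
Assembling: d(omega) = (2) dx ∧ dy.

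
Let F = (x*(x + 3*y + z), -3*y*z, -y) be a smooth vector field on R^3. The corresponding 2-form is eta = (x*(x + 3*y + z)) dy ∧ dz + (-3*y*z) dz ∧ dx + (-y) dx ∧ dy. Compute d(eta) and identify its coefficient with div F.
d(eta) = (2*x + 3*y - 2*z) dx ∧ dy ∧ dz; div F = 2*x + 3*y - 2*z

For a 2-form in R^3 of the form above, applying d gives a 3-form with coefficient ∂P/∂x + ∂Q/∂y + ∂R/∂z:
  ∂P/∂x = 2*x + 3*y + z
  ∂Q/∂y = -3*z
  ∂R/∂z = 0
Sum = 2*x + 3*y - 2*z, which is exactly div F.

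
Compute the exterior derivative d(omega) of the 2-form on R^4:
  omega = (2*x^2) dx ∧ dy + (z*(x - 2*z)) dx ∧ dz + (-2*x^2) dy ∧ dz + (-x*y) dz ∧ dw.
d(omega) = (-4*x) dx ∧ dy ∧ dz + (-y) dx ∧ dz ∧ dw + (-x) dy ∧ dz ∧ dw

For a 2-form omega = sum_{i<j} g_{ij} dx_i ∧ dx_j, the exterior derivative is
  d(omega) = sum_{i<j} d(g_{ij}) ∧ dx_i ∧ dx_j = sum_{i<j, k} (∂g_{ij}/∂x_k) dx_k ∧ dx_i ∧ dx_j.
Expand each term, using dx_k ∧ dx_i ∧ dx_j = sgn(permutation) dx_{(a)} ∧ dx_{(b)} ∧ dx_{(c)} with (a < b < c) sorted:
  d(-2*x^2) includes (∂/∂x)(-2*x^2) dx = (-4*x) dx, which multiplied by dy ∧ dz gives (-4*x) dx ∧ dy ∧ dz
  d(-x*y) includes (∂/∂x)(-x*y) dx = (-y) dx, which multiplied by dz ∧ dw gives (-y) dx ∧ dz ∧ dw
  d(-x*y) includes (∂/∂y)(-x*y) dy = (-x) dy, which multiplied by dz ∧ dw gives (-x) dy ∧ dz ∧ dw
Collecting like 3-forms: d(omega) = (-4*x) dx ∧ dy ∧ dz + (-y) dx ∧ dz ∧ dw + (-x) dy ∧ dz ∧ dw.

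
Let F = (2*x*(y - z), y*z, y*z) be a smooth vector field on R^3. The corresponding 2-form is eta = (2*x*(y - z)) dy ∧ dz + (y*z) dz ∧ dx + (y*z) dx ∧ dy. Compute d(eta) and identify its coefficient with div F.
d(eta) = (3*y - z) dx ∧ dy ∧ dz; div F = 3*y - z

For a 2-form in R^3 of the form above, applying d gives a 3-form with coefficient ∂P/∂x + ∂Q/∂y + ∂R/∂z:
  ∂P/∂x = 2*y - 2*z
  ∂Q/∂y = z
  ∂R/∂z = y
Sum = 3*y - z, which is exactly div F.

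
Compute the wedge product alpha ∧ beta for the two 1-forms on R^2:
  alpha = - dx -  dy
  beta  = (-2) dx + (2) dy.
alpha ∧ beta = (-4) dx ∧ dy

Distribute the wedge, using dx_i ∧ dx_j = -dx_j ∧ dx_i and dx_i ∧ dx_i = 0. For each pair (i, j) with i < j, the coefficient of dx_i ∧ dx_j in alpha ∧ beta is (alpha_i * beta_j - alpha_j * beta_i). Collecting: alpha ∧ beta = (-4) dx ∧ dy.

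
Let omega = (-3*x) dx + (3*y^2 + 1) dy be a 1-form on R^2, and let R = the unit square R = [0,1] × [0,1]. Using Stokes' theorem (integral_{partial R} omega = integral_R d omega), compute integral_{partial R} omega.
integral_(partial R) omega = 0

Stokes: integral_partial_R omega = integral_R d omega with d omega = (∂Q/∂x - ∂P/∂y) dx ∧ dy.
  ∂Q/∂x = 0
  ∂P/∂y = 0
  integrand = ∂Q/∂x - ∂P/∂y = 0.
Integrating over R: integral_0^1 integral_0^1 (0) dx dy = 0.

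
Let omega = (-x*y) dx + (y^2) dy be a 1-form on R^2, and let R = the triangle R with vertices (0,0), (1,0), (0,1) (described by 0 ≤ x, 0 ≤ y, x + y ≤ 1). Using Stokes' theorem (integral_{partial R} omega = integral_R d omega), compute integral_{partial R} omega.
integral_(partial R) omega = 1/6

Stokes: integral_partial_R omega = integral_R d omega with d omega = (∂Q/∂x - ∂P/∂y) dx ∧ dy.
  ∂Q/∂x = 0
  ∂P/∂y = -x
  integrand = ∂Q/∂x - ∂P/∂y = x.
Integrating over R: integral_0^1 integral_0^{1-x} (x) dy dx = 1/6.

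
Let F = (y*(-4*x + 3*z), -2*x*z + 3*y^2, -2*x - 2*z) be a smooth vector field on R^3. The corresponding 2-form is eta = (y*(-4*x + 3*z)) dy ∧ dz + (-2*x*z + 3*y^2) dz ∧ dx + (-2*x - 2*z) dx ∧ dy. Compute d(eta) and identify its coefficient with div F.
d(eta) = (2*y - 2) dx ∧ dy ∧ dz; div F = 2*y - 2

For a 2-form in R^3 of the form above, applying d gives a 3-form with coefficient ∂P/∂x + ∂Q/∂y + ∂R/∂z:
  ∂P/∂x = -4*y
  ∂Q/∂y = 6*y
  ∂R/∂z = -2
Sum = 2*y - 2, which is exactly div F.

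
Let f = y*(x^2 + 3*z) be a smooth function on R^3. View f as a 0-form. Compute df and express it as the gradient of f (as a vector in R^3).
df = (2*x*y) dx + (x^2 + 3*z) dy + (3*y) dz; grad f = (2*x*y, x^2 + 3*z, 3*y)

For a 0-form f, d f = (∂f/∂x) dx + (∂f/∂y) dy + (∂f/∂z) dz. The components of the vector representation are exactly the entries of grad f in Cartesian coordinates:
  ∂f/∂x = 2*x*y
  ∂f/∂y = x^2 + 3*z
  ∂f/∂z = 3*y.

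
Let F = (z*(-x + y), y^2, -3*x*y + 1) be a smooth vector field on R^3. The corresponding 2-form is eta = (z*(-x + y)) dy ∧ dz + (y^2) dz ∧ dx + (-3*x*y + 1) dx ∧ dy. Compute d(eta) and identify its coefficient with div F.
d(eta) = (2*y - z) dx ∧ dy ∧ dz; div F = 2*y - z

For a 2-form in R^3 of the form above, applying d gives a 3-form with coefficient ∂P/∂x + ∂Q/∂y + ∂R/∂z:
  ∂P/∂x = -z
  ∂Q/∂y = 2*y
  ∂R/∂z = 0
Sum = 2*y - z, which is exactly div F.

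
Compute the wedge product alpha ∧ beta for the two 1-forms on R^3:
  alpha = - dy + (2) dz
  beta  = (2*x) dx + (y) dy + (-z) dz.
alpha ∧ beta = (2*x) dx ∧ dy + (-2*y + z) dy ∧ dz + (-4*x) dx ∧ dz

Distribute the wedge, using dx_i ∧ dx_j = -dx_j ∧ dx_i and dx_i ∧ dx_i = 0. For each pair (i, j) with i < j, the coefficient of dx_i ∧ dx_j in alpha ∧ beta is (alpha_i * beta_j - alpha_j * beta_i). Collecting: alpha ∧ beta = (2*x) dx ∧ dy + (-2*y + z) dy ∧ dz + (-4*x) dx ∧ dz.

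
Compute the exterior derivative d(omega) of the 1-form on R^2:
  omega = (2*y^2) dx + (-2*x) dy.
d(omega) = (-4*y - 2) dx ∧ dy

For a 1-form omega = sum_i f_i dx_i, the exterior derivative is
  d(omega) = sum_{i < j} (∂f_j/∂x_i - ∂f_i/∂x_j) dx_i ∧ dx_j.
  coefficient of dx ∧ dy: ∂f_2/∂x - ∂f_1/∂y = ∂(-2*x)/∂x - ∂(2*y^2)/∂y = -4*y - 2
Assembling: d(omega) = (-4*y - 2) dx ∧ dy.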